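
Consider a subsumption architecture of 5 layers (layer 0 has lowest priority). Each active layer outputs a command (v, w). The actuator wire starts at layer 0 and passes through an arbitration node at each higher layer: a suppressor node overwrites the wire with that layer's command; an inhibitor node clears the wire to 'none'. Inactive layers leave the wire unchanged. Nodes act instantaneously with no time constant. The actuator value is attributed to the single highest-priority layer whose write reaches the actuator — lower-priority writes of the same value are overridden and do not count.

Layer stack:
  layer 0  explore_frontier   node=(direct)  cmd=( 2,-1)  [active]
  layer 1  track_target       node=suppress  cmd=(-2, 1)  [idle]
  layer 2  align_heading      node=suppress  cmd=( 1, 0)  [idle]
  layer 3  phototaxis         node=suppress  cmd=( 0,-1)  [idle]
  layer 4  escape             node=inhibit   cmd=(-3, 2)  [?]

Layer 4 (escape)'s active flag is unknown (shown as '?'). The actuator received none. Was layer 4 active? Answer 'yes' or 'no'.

If layer 4 is active=yes:
  actuator would be none
If layer 4 is active=no:
  actuator would be (2, -1)
Observed none, so layer 4 was active.

yes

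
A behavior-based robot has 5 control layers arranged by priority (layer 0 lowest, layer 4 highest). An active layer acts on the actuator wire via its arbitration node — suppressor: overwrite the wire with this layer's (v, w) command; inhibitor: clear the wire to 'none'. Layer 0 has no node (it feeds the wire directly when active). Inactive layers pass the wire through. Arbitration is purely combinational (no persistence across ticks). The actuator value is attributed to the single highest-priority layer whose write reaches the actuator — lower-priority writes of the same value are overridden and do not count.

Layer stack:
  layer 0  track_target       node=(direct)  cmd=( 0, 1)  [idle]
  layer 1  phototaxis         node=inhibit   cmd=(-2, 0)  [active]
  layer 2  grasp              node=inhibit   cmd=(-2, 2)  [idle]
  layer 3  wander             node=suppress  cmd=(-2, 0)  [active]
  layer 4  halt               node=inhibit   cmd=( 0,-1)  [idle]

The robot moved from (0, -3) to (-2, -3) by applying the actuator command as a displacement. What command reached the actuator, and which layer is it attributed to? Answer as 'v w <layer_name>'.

displacement = (-2, -3) − (0, -3) = (-2, 0)
L0 track_target: idle → wire = none
L1 phototaxis: active, inhibitor → wire = none
L2 grasp: idle → wire stays none
L3 wander: active, suppressor → wire = (-2, 0)
L4 halt: idle → wire stays (-2, 0)
actuator = (-2, 0) — from layer 3 (wander)

-2 0 wander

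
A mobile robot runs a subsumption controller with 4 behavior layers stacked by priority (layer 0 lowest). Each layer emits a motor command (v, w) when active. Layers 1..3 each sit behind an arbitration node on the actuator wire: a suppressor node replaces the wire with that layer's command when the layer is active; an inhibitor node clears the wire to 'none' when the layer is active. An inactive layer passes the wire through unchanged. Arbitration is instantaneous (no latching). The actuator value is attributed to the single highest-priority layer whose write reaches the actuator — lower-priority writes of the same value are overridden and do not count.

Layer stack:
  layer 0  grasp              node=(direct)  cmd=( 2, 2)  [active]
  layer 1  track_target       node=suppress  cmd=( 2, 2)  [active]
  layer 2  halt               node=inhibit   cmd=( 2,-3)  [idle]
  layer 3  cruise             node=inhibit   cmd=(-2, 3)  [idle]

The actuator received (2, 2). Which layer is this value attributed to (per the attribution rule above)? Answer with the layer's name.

[0] grasp on; wire := (2, 2)
[1] track_target on (suppress); wire := (2, 2)
[2] halt off; pass (2, 2)
[3] cruise off; pass (2, 2)
output (2, 2)
last writer: layer 1 = track_target

track_target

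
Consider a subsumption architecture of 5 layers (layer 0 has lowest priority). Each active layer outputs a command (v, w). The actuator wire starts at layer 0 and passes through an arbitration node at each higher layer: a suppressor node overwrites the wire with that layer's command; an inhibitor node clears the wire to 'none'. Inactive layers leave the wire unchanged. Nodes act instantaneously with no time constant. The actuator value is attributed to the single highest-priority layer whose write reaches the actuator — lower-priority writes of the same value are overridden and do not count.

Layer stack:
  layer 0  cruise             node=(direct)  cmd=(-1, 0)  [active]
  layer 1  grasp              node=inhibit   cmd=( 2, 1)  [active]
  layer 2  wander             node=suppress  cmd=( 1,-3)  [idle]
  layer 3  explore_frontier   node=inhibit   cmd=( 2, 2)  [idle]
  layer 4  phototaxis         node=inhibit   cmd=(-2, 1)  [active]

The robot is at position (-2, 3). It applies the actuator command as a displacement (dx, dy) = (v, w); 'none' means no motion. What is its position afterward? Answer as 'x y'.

[0] cruise on; wire := (-1, 0)
[1] grasp on (inhibit); wire := none
[2] wander off; pass none
[3] explore_frontier off; pass none
[4] phototaxis on (inhibit); wire := none
output none
position: (-2, 3) + none = (-2, 3)

-2 3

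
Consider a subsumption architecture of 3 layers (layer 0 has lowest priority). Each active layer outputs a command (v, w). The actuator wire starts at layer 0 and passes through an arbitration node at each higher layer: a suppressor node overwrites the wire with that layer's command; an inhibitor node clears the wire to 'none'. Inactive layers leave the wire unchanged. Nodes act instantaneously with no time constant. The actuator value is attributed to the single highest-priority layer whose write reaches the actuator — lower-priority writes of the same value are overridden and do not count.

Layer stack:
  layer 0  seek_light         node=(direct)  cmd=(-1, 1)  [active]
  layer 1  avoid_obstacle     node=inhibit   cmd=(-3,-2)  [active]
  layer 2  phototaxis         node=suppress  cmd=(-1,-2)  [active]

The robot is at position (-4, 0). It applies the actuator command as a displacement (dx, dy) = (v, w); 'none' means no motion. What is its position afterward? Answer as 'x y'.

-5 -2

layer 0 (seek_light) active — direct: (-1, 1)
layer 1 (avoid_obstacle) active — inhibits: none
layer 2 (phototaxis) active — suppresses: (-1, -2)
→ actuator (-1, -2)
position: (-4, 0) + (-1, -2) = (-5, -2)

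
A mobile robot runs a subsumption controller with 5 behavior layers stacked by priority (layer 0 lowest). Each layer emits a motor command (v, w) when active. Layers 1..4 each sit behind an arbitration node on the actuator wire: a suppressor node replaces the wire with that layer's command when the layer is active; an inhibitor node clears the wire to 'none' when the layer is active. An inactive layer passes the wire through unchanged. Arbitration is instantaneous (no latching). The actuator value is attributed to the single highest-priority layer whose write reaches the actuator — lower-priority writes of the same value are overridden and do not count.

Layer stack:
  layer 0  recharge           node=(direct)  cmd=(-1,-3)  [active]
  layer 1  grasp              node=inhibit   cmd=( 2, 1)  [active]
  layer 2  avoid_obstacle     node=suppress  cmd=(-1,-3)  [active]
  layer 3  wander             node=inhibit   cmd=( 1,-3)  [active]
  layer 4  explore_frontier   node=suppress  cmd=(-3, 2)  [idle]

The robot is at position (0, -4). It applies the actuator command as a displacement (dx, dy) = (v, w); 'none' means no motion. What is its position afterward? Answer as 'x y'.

0 -4

L0 recharge: active, feeds wire = (-1, -3)
L1 grasp: active, inhibitor → wire = none
L2 avoid_obstacle: active, suppressor → wire = (-1, -3)
L3 wander: active, inhibitor → wire = none
L4 explore_frontier: idle → wire stays none
actuator = none
position: (0, -4) + none = (0, -4)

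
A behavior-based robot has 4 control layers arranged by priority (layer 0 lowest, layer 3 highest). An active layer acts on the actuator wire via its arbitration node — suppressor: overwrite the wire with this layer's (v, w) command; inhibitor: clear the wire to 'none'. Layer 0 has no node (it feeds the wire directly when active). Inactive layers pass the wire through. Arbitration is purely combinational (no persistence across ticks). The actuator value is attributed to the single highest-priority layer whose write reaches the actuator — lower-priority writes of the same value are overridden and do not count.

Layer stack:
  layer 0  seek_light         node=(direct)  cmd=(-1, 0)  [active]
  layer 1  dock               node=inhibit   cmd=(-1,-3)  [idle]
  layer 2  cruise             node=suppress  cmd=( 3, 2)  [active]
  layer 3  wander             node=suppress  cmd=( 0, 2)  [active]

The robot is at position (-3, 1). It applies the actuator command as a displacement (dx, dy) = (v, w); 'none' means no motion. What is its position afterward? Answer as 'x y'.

layer 0 (seek_light) active — direct: (-1, 0)
layer 1 (dock) idle — unchanged: (-1, 0)
layer 2 (cruise) active — suppresses: (3, 2)
layer 3 (wander) active — suppresses: (0, 2)
→ actuator (0, 2)
position: (-3, 1) + (0, 2) = (-3, 3)

-3 3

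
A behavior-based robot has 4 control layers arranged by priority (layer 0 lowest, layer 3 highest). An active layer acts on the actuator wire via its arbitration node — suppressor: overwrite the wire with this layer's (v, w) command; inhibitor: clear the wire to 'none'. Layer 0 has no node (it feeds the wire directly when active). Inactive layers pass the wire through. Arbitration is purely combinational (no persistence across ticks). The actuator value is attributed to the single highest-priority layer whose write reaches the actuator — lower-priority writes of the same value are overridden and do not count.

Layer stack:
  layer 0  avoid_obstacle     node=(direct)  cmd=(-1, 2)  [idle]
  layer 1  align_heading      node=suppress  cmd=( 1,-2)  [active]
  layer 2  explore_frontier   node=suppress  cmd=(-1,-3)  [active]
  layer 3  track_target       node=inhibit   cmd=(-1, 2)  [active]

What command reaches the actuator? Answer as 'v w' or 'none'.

L0 avoid_obstacle: idle → wire = none
L1 align_heading: active, suppressor → wire = (1, -2)
L2 explore_frontier: active, suppressor → wire = (-1, -3)
L3 track_target: active, inhibitor → wire = none
actuator = none

none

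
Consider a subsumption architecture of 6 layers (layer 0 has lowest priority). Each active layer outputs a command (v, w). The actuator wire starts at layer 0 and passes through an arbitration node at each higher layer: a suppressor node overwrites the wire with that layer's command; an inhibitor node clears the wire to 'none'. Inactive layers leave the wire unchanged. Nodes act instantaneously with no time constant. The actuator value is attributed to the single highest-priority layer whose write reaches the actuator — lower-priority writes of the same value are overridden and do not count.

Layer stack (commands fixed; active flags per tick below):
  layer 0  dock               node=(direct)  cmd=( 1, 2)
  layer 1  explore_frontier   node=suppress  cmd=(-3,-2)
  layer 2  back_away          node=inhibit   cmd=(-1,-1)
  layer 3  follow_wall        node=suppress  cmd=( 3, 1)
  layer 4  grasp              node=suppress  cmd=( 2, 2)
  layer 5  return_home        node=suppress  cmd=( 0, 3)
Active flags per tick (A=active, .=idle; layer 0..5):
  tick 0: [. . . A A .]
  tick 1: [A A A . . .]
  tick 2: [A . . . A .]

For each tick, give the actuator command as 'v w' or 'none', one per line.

tick 0:
  L0 dock: idle → wire = none
  L1 explore_frontier: idle → wire stays none
  L2 back_away: idle → wire stays none
  L3 follow_wall: active, suppressor → wire = (3, 1)
  L4 grasp: active, suppressor → wire = (2, 2)
  L5 return_home: idle → wire stays (2, 2)
  actuator = (2, 2)
tick 1:
  L0 dock: active, feeds wire = (1, 2)
  L1 explore_frontier: active, suppressor → wire = (-3, -2)
  L2 back_away: active, inhibitor → wire = none
  L3 follow_wall: idle → wire stays none
  L4 grasp: idle → wire stays none
  L5 return_home: idle → wire stays none
  actuator = none
tick 2:
  L0 dock: active, feeds wire = (1, 2)
  L1 explore_frontier: idle → wire stays (1, 2)
  L2 back_away: idle → wire stays (1, 2)
  L3 follow_wall: idle → wire stays (1, 2)
  L4 grasp: active, suppressor → wire = (2, 2)
  L5 return_home: idle → wire stays (2, 2)
  actuator = (2, 2)

2 2
none
2 2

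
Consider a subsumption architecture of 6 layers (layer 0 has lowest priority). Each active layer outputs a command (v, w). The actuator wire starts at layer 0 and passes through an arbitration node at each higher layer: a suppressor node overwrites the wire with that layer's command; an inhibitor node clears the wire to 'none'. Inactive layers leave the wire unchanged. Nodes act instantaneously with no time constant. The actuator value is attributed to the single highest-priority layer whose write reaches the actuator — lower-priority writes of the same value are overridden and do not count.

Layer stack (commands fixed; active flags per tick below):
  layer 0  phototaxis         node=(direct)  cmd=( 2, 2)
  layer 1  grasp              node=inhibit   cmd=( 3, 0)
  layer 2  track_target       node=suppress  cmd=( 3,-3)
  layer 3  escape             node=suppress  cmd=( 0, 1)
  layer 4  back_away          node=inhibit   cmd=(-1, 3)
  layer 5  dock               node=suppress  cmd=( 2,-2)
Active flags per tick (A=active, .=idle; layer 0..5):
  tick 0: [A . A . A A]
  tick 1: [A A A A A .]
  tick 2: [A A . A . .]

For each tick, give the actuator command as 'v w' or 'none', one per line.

tick 0:
  L0 phototaxis: active, feeds wire = (2, 2)
  L1 grasp: idle → wire stays (2, 2)
  L2 track_target: active, suppressor → wire = (3, -3)
  L3 escape: idle → wire stays (3, -3)
  L4 back_away: active, inhibitor → wire = none
  L5 dock: active, suppressor → wire = (2, -2)
  actuator = (2, -2)
tick 1:
  L0 phototaxis: active, feeds wire = (2, 2)
  L1 grasp: active, inhibitor → wire = none
  L2 track_target: active, suppressor → wire = (3, -3)
  L3 escape: active, suppressor → wire = (0, 1)
  L4 back_away: active, inhibitor → wire = none
  L5 dock: idle → wire stays none
  actuator = none
tick 2:
  L0 phototaxis: active, feeds wire = (2, 2)
  L1 grasp: active, inhibitor → wire = none
  L2 track_target: idle → wire stays none
  L3 escape: active, suppressor → wire = (0, 1)
  L4 back_away: idle → wire stays (0, 1)
  L5 dock: idle → wire stays (0, 1)
  actuator = (0, 1)

2 -2
none
0 1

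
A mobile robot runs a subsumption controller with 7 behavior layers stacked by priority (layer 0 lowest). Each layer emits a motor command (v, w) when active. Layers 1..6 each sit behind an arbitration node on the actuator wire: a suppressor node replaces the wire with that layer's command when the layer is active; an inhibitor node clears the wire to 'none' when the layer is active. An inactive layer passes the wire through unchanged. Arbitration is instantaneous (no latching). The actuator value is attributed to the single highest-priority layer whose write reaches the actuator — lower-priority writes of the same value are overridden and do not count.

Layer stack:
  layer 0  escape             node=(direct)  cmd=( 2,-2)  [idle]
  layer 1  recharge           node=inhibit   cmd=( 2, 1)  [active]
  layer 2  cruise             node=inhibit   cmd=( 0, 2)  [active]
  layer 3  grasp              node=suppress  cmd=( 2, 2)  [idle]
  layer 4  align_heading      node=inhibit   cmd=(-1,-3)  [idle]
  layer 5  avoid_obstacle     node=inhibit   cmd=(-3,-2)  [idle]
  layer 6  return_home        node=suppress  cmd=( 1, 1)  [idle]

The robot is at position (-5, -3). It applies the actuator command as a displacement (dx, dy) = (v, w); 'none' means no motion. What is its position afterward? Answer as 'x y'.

-5 -3

layer 0 (escape) idle — none
layer 1 (recharge) active — inhibits: none
layer 2 (cruise) active — inhibits: none
layer 3 (grasp) idle — unchanged: none
layer 4 (align_heading) idle — unchanged: none
layer 5 (avoid_obstacle) idle — unchanged: none
layer 6 (return_home) idle — unchanged: none
→ actuator none
position: (-5, -3) + none = (-5, -3)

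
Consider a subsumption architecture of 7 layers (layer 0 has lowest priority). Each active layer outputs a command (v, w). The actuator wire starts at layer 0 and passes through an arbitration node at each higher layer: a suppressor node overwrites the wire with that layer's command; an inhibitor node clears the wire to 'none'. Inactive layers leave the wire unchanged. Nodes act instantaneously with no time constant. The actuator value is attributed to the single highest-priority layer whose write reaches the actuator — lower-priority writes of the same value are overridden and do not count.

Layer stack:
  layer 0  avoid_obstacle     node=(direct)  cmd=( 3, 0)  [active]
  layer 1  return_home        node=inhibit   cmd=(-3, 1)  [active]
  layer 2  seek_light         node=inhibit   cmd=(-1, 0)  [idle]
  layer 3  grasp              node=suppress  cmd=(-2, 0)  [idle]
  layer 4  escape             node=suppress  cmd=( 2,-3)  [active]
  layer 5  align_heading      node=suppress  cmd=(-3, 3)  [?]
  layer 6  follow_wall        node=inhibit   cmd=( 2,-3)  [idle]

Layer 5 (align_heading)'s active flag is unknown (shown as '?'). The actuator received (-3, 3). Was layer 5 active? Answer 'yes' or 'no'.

If layer 5 is active=yes:
  actuator would be (-3, 3)
If layer 5 is active=no:
  actuator would be (2, -3)
Observed (-3, 3), so layer 5 was active.

yes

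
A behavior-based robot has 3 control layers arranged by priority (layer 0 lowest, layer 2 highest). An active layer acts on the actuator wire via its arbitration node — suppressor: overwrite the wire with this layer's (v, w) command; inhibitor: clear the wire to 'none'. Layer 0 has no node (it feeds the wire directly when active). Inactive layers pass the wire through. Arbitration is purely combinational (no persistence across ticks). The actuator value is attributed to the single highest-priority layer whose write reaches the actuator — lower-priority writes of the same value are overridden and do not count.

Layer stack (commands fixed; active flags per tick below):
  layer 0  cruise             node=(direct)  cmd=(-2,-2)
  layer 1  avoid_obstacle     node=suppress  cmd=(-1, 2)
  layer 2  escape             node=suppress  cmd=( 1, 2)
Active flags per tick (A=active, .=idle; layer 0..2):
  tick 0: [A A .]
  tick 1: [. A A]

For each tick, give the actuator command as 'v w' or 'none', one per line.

-1 2
1 2

tick 0:
  layer 0 (cruise) active — direct: (-2, -2)
  layer 1 (avoid_obstacle) active — suppresses: (-1, 2)
  layer 2 (escape) idle — unchanged: (-1, 2)
  → actuator (-1, 2)
tick 1:
  layer 0 (cruise) idle — none
  layer 1 (avoid_obstacle) active — suppresses: (-1, 2)
  layer 2 (escape) active — suppresses: (1, 2)
  → actuator (1, 2)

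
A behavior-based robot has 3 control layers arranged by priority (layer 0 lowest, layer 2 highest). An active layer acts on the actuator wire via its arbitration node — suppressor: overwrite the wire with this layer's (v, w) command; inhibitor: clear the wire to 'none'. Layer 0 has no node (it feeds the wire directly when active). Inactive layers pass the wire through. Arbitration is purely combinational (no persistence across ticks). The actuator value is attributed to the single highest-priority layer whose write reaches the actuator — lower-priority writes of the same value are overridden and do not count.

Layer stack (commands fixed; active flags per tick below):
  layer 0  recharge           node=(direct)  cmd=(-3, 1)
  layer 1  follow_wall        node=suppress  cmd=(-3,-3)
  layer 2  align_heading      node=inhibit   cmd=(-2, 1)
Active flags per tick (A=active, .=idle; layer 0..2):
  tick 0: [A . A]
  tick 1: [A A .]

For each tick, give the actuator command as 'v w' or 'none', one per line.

tick 0:
  layer 0 (recharge) active — direct: (-3, 1)
  layer 1 (follow_wall) idle — unchanged: (-3, 1)
  layer 2 (align_heading) active — inhibits: none
  → actuator none
tick 1:
  layer 0 (recharge) active — direct: (-3, 1)
  layer 1 (follow_wall) active — suppresses: (-3, -3)
  layer 2 (align_heading) idle — unchanged: (-3, -3)
  → actuator (-3, -3)

none
-3 -3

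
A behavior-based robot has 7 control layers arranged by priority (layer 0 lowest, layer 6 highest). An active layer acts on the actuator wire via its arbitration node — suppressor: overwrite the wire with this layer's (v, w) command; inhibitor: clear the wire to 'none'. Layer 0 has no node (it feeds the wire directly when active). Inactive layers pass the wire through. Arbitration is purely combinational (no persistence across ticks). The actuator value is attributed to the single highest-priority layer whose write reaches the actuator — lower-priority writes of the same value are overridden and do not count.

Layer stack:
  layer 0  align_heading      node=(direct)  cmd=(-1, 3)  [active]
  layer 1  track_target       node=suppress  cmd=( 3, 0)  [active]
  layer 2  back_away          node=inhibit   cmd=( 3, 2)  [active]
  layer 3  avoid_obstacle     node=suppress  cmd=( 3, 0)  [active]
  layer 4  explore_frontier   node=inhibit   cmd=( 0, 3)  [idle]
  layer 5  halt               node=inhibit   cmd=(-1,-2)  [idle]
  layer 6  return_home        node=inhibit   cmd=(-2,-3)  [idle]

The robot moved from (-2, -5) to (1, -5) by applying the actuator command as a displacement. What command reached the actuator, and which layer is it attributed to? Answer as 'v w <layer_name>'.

displacement = (1, -5) − (-2, -5) = (3, 0)
L0 align_heading: active, feeds wire = (-1, 3)
L1 track_target: active, suppressor → wire = (3, 0)
L2 back_away: active, inhibitor → wire = none
L3 avoid_obstacle: active, suppressor → wire = (3, 0)
L4 explore_frontier: idle → wire stays (3, 0)
L5 halt: idle → wire stays (3, 0)
L6 return_home: idle → wire stays (3, 0)
actuator = (3, 0) — from layer 3 (avoid_obstacle)

3 0 avoid_obstacle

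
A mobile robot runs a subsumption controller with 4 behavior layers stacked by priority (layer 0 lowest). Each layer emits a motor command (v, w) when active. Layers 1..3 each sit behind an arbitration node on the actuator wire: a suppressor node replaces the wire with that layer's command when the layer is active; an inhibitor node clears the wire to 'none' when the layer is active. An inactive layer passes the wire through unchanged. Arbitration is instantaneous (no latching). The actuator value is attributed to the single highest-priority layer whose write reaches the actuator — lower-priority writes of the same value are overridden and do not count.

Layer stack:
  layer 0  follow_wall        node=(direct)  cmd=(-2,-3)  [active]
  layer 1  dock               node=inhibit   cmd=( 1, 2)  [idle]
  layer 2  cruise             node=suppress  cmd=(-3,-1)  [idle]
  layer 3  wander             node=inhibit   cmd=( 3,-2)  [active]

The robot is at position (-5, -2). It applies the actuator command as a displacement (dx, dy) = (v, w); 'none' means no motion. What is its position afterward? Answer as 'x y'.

-5 -2

[0] follow_wall on; wire := (-2, -3)
[1] dock off; pass (-2, -3)
[2] cruise off; pass (-2, -3)
[3] wander on (inhibit); wire := none
output none
position: (-5, -2) + none = (-5, -2)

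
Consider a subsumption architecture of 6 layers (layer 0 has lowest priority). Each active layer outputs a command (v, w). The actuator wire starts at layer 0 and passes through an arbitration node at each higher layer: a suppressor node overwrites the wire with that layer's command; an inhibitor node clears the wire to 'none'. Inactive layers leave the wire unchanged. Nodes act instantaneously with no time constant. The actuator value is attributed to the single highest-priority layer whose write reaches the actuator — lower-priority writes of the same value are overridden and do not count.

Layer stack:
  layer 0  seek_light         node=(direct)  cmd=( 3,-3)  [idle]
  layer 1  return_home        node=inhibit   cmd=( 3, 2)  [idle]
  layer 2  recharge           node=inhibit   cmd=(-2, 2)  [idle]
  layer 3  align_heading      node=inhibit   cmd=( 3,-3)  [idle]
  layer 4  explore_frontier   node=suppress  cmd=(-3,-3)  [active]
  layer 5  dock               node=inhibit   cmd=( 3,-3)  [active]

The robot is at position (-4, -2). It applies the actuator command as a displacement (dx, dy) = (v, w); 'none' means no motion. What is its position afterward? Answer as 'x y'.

layer 0 (seek_light) idle — none
layer 1 (return_home) idle — unchanged: none
layer 2 (recharge) idle — unchanged: none
layer 3 (align_heading) idle — unchanged: none
layer 4 (explore_frontier) active — suppresses: (-3, -3)
layer 5 (dock) active — inhibits: none
→ actuator none
position: (-4, -2) + none = (-4, -2)

-4 -2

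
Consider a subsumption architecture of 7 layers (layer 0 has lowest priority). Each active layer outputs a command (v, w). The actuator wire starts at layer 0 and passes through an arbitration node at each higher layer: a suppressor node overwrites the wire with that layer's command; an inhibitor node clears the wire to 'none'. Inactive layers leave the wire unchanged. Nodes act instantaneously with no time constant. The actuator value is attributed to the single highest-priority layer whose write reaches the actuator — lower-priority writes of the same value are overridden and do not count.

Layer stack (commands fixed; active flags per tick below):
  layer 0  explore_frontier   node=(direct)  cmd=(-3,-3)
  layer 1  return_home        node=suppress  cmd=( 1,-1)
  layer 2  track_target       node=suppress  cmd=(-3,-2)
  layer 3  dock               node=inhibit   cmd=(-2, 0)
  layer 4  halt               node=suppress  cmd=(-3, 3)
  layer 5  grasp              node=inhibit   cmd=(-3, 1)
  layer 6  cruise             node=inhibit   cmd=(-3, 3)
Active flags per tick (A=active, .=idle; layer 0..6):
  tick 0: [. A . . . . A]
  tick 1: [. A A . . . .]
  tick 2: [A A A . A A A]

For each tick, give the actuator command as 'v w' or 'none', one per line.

tick 0:
  layer 0 (explore_frontier) idle — none
  layer 1 (return_home) active — suppresses: (1, -1)
  layer 2 (track_target) idle — unchanged: (1, -1)
  layer 3 (dock) idle — unchanged: (1, -1)
  layer 4 (halt) idle — unchanged: (1, -1)
  layer 5 (grasp) idle — unchanged: (1, -1)
  layer 6 (cruise) active — inhibits: none
  → actuator none
tick 1:
  layer 0 (explore_frontier) idle — none
  layer 1 (return_home) active — suppresses: (1, -1)
  layer 2 (track_target) active — suppresses: (-3, -2)
  layer 3 (dock) idle — unchanged: (-3, -2)
  layer 4 (halt) idle — unchanged: (-3, -2)
  layer 5 (grasp) idle — unchanged: (-3, -2)
  layer 6 (cruise) idle — unchanged: (-3, -2)
  → actuator (-3, -2)
tick 2:
  layer 0 (explore_frontier) active — direct: (-3, -3)
  layer 1 (return_home) active — suppresses: (1, -1)
  layer 2 (track_target) active — suppresses: (-3, -2)
  layer 3 (dock) idle — unchanged: (-3, -2)
  layer 4 (halt) active — suppresses: (-3, 3)
  layer 5 (grasp) active — inhibits: none
  layer 6 (cruise) active — inhibits: none
  → actuator none

none
-3 -2
none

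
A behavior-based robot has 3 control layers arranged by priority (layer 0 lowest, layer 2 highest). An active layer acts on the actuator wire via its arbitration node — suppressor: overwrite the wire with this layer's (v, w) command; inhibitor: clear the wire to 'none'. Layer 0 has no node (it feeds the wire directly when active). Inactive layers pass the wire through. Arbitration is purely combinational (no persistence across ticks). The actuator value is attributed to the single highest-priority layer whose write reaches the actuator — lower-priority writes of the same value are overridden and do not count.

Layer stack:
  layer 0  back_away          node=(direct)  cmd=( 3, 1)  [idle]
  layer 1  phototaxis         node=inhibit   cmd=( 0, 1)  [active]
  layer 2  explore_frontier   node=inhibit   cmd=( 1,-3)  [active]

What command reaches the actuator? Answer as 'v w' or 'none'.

L0 back_away: idle → wire = none
L1 phototaxis: active, inhibitor → wire = none
L2 explore_frontier: active, inhibitor → wire = none
actuator = none

none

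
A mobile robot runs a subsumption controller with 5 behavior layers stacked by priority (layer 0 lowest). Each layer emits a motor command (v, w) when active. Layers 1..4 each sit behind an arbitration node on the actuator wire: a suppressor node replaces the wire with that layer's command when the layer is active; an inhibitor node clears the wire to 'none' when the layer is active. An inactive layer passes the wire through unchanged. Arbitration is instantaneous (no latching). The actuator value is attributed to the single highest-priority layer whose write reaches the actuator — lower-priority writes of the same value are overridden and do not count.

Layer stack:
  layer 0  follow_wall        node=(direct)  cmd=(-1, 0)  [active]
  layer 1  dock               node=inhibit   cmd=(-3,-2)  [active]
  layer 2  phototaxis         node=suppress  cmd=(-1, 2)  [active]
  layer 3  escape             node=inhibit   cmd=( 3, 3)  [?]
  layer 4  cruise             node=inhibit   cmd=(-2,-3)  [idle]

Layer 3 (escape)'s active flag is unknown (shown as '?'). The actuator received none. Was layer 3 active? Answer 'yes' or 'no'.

yes

If layer 3 is active=yes:
  actuator would be none
If layer 3 is active=no:
  actuator would be (-1, 2)
Observed none, so layer 3 was active.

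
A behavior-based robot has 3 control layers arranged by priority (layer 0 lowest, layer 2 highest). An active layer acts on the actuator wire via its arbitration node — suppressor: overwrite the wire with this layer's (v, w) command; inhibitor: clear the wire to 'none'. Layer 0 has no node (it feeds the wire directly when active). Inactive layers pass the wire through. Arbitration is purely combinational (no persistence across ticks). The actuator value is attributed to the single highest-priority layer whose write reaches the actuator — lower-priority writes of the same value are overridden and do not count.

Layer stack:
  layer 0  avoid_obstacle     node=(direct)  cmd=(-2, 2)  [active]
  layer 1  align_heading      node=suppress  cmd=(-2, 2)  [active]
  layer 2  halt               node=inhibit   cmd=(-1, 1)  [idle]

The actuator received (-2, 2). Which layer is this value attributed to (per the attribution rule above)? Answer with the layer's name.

[0] avoid_obstacle on; wire := (-2, 2)
[1] align_heading on (suppress); wire := (-2, 2)
[2] halt off; pass (-2, 2)
output (-2, 2)
last writer: layer 1 = align_heading

align_heading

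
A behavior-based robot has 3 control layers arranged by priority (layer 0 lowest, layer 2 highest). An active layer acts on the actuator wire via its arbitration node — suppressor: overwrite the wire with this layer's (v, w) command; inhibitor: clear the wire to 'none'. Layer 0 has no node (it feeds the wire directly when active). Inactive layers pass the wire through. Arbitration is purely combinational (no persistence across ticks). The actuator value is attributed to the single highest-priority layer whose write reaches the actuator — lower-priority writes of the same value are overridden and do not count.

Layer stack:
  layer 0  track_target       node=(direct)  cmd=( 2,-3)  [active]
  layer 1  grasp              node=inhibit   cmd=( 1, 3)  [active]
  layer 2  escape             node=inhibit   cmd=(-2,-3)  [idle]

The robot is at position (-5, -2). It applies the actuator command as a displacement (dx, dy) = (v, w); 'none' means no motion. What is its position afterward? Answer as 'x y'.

[0] track_target on; wire := (2, -3)
[1] grasp on (inhibit); wire := none
[2] escape off; pass none
output none
position: (-5, -2) + none = (-5, -2)

-5 -2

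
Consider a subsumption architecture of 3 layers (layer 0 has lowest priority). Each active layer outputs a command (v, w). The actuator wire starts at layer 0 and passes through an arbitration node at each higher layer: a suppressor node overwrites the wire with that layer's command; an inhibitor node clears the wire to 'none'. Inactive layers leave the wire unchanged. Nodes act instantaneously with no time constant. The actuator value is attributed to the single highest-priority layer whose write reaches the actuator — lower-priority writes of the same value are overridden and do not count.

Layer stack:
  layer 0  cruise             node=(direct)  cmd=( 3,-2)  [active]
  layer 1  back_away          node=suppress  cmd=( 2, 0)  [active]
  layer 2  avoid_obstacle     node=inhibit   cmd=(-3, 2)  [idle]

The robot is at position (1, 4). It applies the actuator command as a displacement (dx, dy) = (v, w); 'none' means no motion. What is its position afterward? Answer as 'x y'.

3 4

L0 cruise: active, feeds wire = (3, -2)
L1 back_away: active, suppressor → wire = (2, 0)
L2 avoid_obstacle: idle → wire stays (2, 0)
actuator = (2, 0)
position: (1, 4) + (2, 0) = (3, 4)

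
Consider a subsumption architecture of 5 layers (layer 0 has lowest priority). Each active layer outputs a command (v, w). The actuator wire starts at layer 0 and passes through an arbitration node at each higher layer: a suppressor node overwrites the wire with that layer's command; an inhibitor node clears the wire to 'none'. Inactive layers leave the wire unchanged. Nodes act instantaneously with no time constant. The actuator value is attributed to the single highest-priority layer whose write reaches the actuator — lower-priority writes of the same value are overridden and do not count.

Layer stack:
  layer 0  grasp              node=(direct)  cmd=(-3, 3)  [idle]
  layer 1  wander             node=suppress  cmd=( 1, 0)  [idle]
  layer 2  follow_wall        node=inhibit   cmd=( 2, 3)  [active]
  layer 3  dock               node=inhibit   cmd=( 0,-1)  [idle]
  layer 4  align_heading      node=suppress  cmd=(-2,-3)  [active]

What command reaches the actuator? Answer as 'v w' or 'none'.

L0 grasp: idle → wire = none
L1 wander: idle → wire stays none
L2 follow_wall: active, inhibitor → wire = none
L3 dock: idle → wire stays none
L4 align_heading: active, suppressor → wire = (-2, -3)
actuator = (-2, -3)

-2 -3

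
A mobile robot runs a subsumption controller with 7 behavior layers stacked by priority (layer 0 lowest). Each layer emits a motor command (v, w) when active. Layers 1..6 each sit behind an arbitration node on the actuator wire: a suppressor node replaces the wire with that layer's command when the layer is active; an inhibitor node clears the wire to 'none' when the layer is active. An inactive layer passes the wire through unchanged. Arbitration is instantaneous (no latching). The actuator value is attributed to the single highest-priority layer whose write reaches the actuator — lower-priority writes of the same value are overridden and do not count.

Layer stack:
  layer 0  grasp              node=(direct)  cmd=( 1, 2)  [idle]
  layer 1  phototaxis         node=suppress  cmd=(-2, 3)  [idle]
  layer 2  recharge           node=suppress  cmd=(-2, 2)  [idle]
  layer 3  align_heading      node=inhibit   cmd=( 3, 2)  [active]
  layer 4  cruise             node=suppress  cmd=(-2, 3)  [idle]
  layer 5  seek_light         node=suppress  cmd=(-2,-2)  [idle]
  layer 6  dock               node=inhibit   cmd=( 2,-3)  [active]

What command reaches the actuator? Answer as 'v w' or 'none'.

none

[0] grasp off; wire := none
[1] phototaxis off; pass none
[2] recharge off; pass none
[3] align_heading on (inhibit); wire := none
[4] cruise off; pass none
[5] seek_light off; pass none
[6] dock on (inhibit); wire := none
output none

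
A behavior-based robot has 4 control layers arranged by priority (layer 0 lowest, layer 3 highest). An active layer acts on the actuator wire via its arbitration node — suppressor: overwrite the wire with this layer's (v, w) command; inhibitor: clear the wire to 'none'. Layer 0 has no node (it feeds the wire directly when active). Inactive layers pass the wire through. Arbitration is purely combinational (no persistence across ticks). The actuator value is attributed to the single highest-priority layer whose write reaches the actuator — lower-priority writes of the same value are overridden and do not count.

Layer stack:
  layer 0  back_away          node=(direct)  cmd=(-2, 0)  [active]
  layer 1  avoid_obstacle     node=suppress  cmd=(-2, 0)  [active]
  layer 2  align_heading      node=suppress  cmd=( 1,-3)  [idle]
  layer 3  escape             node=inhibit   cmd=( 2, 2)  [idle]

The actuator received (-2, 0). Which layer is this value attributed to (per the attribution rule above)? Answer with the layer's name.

[0] back_away on; wire := (-2, 0)
[1] avoid_obstacle on (suppress); wire := (-2, 0)
[2] align_heading off; pass (-2, 0)
[3] escape off; pass (-2, 0)
output (-2, 0)
last writer: layer 1 = avoid_obstacle

avoid_obstacle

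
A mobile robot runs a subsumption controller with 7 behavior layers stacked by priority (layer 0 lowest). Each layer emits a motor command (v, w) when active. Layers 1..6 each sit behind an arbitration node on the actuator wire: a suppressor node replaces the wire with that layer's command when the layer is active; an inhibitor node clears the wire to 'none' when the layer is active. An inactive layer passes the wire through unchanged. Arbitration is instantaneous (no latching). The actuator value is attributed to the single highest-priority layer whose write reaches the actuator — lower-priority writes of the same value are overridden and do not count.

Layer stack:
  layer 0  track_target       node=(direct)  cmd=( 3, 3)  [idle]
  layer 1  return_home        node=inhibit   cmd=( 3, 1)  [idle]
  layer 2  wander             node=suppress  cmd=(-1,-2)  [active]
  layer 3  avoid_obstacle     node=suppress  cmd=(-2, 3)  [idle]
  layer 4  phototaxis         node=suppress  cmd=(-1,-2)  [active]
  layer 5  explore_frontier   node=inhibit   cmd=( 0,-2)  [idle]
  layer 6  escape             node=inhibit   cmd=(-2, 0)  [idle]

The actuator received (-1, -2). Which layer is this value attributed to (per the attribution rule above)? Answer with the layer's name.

phototaxis

L0 track_target: idle → wire = none
L1 return_home: idle → wire stays none
L2 wander: active, suppressor → wire = (-1, -2)
L3 avoid_obstacle: idle → wire stays (-1, -2)
L4 phototaxis: active, suppressor → wire = (-1, -2)
L5 explore_frontier: idle → wire stays (-1, -2)
L6 escape: idle → wire stays (-1, -2)
actuator = (-1, -2)
last writer: layer 4 = phototaxis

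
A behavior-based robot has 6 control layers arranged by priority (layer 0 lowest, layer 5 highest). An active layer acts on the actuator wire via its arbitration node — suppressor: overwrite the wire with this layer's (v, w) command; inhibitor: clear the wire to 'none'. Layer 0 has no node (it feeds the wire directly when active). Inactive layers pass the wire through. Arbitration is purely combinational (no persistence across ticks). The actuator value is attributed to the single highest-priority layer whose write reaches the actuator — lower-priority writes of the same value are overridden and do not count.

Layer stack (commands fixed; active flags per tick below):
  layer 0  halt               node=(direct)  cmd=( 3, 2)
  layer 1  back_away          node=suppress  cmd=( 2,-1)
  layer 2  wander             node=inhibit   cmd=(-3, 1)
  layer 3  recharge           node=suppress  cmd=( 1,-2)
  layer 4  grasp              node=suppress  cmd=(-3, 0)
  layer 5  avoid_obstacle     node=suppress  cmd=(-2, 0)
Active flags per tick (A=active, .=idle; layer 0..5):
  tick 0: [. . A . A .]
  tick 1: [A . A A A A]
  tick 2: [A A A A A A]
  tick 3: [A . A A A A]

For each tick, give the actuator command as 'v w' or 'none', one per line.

-3 0
-2 0
-2 0
-2 0

tick 0:
  L0 halt: idle → wire = none
  L1 back_away: idle → wire stays none
  L2 wander: active, inhibitor → wire = none
  L3 recharge: idle → wire stays none
  L4 grasp: active, suppressor → wire = (-3, 0)
  L5 avoid_obstacle: idle → wire stays (-3, 0)
  actuator = (-3, 0)
tick 1:
  L0 halt: active, feeds wire = (3, 2)
  L1 back_away: idle → wire stays (3, 2)
  L2 wander: active, inhibitor → wire = none
  L3 recharge: active, suppressor → wire = (1, -2)
  L4 grasp: active, suppressor → wire = (-3, 0)
  L5 avoid_obstacle: active, suppressor → wire = (-2, 0)
  actuator = (-2, 0)
tick 2:
  L0 halt: active, feeds wire = (3, 2)
  L1 back_away: active, suppressor → wire = (2, -1)
  L2 wander: active, inhibitor → wire = none
  L3 recharge: active, suppressor → wire = (1, -2)
  L4 grasp: active, suppressor → wire = (-3, 0)
  L5 avoid_obstacle: active, suppressor → wire = (-2, 0)
  actuator = (-2, 0)
tick 3:
  L0 halt: active, feeds wire = (3, 2)
  L1 back_away: idle → wire stays (3, 2)
  L2 wander: active, inhibitor → wire = none
  L3 recharge: active, suppressor → wire = (1, -2)
  L4 grasp: active, suppressor → wire = (-3, 0)
  L5 avoid_obstacle: active, suppressor → wire = (-2, 0)
  actuator = (-2, 0)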